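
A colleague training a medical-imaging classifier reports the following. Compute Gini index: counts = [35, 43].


Probabilities: [35/78, 43/78] ≈ [0.4487, 0.5513]
Σpᵢ² = (1225 + 1849)/78² = 3074/6084
Gini = 1 - Σpᵢ² = 1 - 3074/6084 = 0.4947

0.4947


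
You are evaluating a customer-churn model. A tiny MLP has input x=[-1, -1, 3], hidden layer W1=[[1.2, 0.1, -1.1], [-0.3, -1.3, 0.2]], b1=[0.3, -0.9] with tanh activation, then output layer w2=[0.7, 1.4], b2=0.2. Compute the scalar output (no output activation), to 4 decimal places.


z1[0] = (1.2)·(-1) + (0.1)·(-1) + (-1.1)·(3) + 0.3 = -4.3
z1[1] = (-0.3)·(-1) + (-1.3)·(-1) + (0.2)·(3) - 0.9 = 1.3
h = tanh(z1) = [-0.9996, 0.8617]
output = (0.7)·(-0.9996) + (1.4)·(0.8617) + 0.2 = 0.7067

0.7067


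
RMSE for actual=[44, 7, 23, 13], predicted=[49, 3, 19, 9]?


MSE = 73/4 = 18.25
RMSE = √(73/4) = 4.272

4.272


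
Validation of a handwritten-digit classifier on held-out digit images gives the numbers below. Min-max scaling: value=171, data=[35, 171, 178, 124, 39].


min=35, max=178
(171-35)/(178-35) = 136/143 = 0.951

0.951


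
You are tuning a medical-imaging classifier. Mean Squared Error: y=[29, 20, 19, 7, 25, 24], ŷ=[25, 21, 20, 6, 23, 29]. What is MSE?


Squared errors: (29-25)²=16, (20-21)²=1, (19-20)²=1, (7-6)²=1, (25-23)²=4, (24-29)²=25
Sum = 48
MSE = 48/6 = 8

8


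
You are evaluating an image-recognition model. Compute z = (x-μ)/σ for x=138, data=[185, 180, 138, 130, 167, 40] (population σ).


μ = 140, σ = 49.0884
z = (138 - 140)/49.0884 = -0.0407

-0.0407


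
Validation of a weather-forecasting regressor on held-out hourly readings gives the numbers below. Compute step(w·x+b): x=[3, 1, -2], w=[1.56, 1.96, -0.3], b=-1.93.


z = (3)·(1.56) + (1)·(1.96) + (-2)·(-0.3) - 1.93
  = 5.31
step(z) = 1 (z≥0)

1


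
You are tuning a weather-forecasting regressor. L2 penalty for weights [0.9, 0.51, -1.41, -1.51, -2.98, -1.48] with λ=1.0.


‖w‖₂² = (0.9)² + (0.51)² + (-1.41)² + (-1.51)² + (-2.98)² + (-1.48)²
     = 0.81 + 0.2601 + 1.9881 + 2.2801 + 8.8804 + 2.1904
     = 16.4091
λ·‖w‖₂² = 1.0·16.4091 = 16.4091

16.4091


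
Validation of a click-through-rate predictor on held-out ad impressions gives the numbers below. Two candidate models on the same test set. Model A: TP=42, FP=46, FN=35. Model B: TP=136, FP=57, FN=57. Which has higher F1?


Model A: P=42/88=0.4773, R=42/77=0.5455, F1=2PR/(P+R)=2TP/(2TP+FP+FN)=84/165=0.5091
Model B: P=136/193=0.7047, R=136/193=0.7047, F1=2PR/(P+R)=2TP/(2TP+FP+FN)=272/386=0.7047
0.5091 < 0.7047 → Model B

Model B


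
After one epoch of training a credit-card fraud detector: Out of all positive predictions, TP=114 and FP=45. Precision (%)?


Precision = TP/(TP+FP)
= 114/(114+45)
= 114/159 = 71.7%

71.7%


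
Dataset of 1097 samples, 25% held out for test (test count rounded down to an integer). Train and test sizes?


Test = ⌊1097·25/100⌋ = 274
Train = 1097 - 274 = 823

Train: 823, Test: 274


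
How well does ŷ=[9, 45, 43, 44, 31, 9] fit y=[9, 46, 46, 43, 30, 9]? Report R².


ȳ = 30.5
SS_res = Σ(y-ŷ)² = 12
SS_tot = Σ(y-ȳ)² = 1561.5
R² = 1 - SS_res/SS_tot = 1 - 0.0077 = 0.9923

0.9923


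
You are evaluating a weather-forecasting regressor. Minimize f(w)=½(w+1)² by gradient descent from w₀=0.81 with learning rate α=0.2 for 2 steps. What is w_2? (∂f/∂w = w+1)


step 1: grad = 0.81+1 = 1.81; w = 0.81 - 0.2·(1.81) = 0.448
step 2: grad = 0.448+1 = 1.448; w = 0.448 - 0.2·(1.448) = 0.1584

0.1584


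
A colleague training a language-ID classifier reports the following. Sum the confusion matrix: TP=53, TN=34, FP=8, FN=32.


Total = TP + TN + FP + FN
= 53 + 34 + 8 + 32
= 127
(Predicted positive: 61, predicted negative: 66)

127


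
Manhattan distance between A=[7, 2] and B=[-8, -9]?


d = |7+ 8| + |2+ 9|
  = 15 + 11
  = 26

26


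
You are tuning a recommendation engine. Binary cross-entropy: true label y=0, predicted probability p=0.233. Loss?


BCE = -[y·ln(p) + (1-y)·ln(1-p)]
= -0 - 1·ln(1-0.233)
= -ln(0.767) = 0.2653

0.2653


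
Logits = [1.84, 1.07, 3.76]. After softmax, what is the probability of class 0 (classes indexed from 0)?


Exponentials: e^1.84=6.2965, e^1.07=2.9154, e^3.76=42.9484
Sum = 52.1603
Softmax = [0.1207, 0.0559, 0.8234]
p[0] = 6.2965/52.1603 = 0.1207

0.1207


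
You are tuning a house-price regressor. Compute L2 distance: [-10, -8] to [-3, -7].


d = √((-10+ 3)² + (-8+ 7)²)
  = √(49 + 1)
  = √50 = 7.0711

7.0711


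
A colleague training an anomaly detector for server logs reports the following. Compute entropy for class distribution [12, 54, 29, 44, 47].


Probabilities: [12/186, 54/186, 29/186, 44/186, 47/186] ≈ [0.0645, 0.2903, 0.1559, 0.2366, 0.2527]
H = -((12/186)·log₂(12/186) + (54/186)·log₂(54/186) + (29/186)·log₂(29/186) + (44/186)·log₂(44/186) + (47/186)·log₂(47/186))
  = 2.1846 bits

2.1846 bits


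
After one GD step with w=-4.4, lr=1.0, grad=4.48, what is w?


w_new = w - α·∇
= -4.4 - 1.0·4.48
= -4.4 - 4.48
= -8.88

-8.88


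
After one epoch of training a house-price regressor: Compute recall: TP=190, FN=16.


Recall = TP/(TP+FN)
= 190/(190+16)
= 190/206 = 92.23%

92.23%


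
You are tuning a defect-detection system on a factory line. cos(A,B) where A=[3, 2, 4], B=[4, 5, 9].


A·B = 3·4 + 2·5 + 4·9 = 58
‖A‖ = √29 = 5.3852, ‖B‖ = √122 = 11.0454
cos = 58/(√29·√122) = 58/√3538 = 0.9751

0.9751


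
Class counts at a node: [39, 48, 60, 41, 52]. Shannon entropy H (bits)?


Probabilities: [39/240, 48/240, 60/240, 41/240, 52/240] ≈ [0.1625, 0.2, 0.25, 0.1708, 0.2167]
H = -((39/240)·log₂(39/240) + (48/240)·log₂(48/240) + (60/240)·log₂(60/240) + (41/240)·log₂(41/240) + (52/240)·log₂(52/240))
  = 2.304 bits

2.304 bits


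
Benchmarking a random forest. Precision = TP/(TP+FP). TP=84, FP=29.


Precision = TP/(TP+FP)
= 84/(84+29)
= 84/113 = 74.34%

74.34%


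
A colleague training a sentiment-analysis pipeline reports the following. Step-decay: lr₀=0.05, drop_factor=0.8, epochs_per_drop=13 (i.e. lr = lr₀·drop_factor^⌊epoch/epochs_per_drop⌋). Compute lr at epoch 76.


n_drops = ⌊76/13⌋ = 5
lr = 0.05·0.8^5 = 0.05·0.32768 = 0.016384

0.016384


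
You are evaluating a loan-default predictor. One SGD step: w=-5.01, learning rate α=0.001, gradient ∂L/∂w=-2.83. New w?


w_new = w - α·∇
= -5.01 - 0.001·-2.83
= -5.01 + 0.00283
= -5.00717

-5.00717


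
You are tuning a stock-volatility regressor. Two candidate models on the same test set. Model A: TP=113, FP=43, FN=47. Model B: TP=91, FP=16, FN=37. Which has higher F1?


Model A: P=113/156=0.7244, R=113/160=0.7063, F1=2PR/(P+R)=2TP/(2TP+FP+FN)=226/316=0.7152
Model B: P=91/107=0.8505, R=91/128=0.7109, F1=2PR/(P+R)=2TP/(2TP+FP+FN)=182/235=0.7745
0.7152 < 0.7745 → Model B

Model B


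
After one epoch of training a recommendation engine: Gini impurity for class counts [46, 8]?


Probabilities: [46/54, 8/54] ≈ [0.8519, 0.1481]
Σpᵢ² = (2116 + 64)/54² = 2180/2916
Gini = 1 - Σpᵢ² = 1 - 2180/2916 = 0.2524

0.2524


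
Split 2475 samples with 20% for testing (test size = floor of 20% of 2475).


Test = ⌊2475·20/100⌋ = 495
Train = 2475 - 495 = 1980

Train: 1980, Test: 495


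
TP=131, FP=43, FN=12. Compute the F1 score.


Precision = 131/174 = 0.7529
Recall = 131/143 = 0.9161
F1 = 2·P·R/(P+R) = 2·TP/(2·TP+FP+FN) = 262/(262+43+12) = 262/317 = 0.8265

0.8265


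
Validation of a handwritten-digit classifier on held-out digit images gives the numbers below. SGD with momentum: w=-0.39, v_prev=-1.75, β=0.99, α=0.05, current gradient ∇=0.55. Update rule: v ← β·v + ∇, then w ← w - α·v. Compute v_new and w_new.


v_new = 0.99·-1.75 + 0.55 = -1.7325 + 0.55 = -1.1825
w_new = -0.39 - 0.05·-1.1825 = -0.39 + 0.059125 = -0.330875

v_new=-1.1825, w_new=-0.330875


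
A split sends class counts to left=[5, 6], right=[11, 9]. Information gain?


Parent = [16, 15], H_parent = 0.9992
H_left = 0.994 (n=11), H_right = 0.9928 (n=20)
H_children = (11/31)·0.994 + (20/31)·0.9928 = 0.9932
IG = 0.9992 - 0.9932 = 0.006

0.006


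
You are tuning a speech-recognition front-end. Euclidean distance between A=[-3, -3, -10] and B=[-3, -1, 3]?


d = √((-3+ 3)² + (-3+ 1)² + (-10-3)²)
  = √(0 + 4 + 169)
  = √173 = 13.1529

13.1529


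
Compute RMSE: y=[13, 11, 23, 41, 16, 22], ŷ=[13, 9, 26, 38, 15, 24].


MSE = 27/6 = 4.5
RMSE = √(27/6) = 2.1213

2.1213


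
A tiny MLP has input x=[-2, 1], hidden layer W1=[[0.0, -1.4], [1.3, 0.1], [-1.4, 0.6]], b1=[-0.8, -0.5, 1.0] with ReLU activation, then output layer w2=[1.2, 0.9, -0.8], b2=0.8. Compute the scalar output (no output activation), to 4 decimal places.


z1[0] = (0.0)·(-2) + (-1.4)·(1) - 0.8 = -2.2
z1[1] = (1.3)·(-2) + (0.1)·(1) - 0.5 = -3.0
z1[2] = (-1.4)·(-2) + (0.6)·(1) + 1.0 = 4.4
h = ReLU(z1) = [0.0, 0.0, 4.4]
output = (1.2)·(0.0) + (0.9)·(0.0) + (-0.8)·(4.4) + 0.8 = -2.72

-2.72


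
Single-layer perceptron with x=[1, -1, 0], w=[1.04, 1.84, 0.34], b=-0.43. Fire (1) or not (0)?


z = (1)·(1.04) + (-1)·(1.84) + (0)·(0.34) - 0.43
  = -1.23
step(z) = 0 (z<0)

0


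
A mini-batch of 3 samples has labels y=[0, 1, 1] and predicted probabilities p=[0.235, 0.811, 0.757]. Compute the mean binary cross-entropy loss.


L[0] = -ln(1-0.235) = -ln(0.765) = 0.2679
L[1] = -ln(0.811) = 0.2095
L[2] = -ln(0.757) = 0.2784
mean = (0.2679 + 0.2095 + 0.2784)/3 = 0.2519

0.2519


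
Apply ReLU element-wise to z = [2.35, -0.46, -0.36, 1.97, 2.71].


ReLU(2.35) = max(0, 2.35) = 2.35
ReLU(-0.46) = max(0, -0.46) = 0.0
ReLU(-0.36) = max(0, -0.36) = 0.0
ReLU(1.97) = max(0, 1.97) = 1.97
ReLU(2.71) = max(0, 2.71) = 2.71
result = [2.35, 0.0, 0.0, 1.97, 2.71]

[2.35, 0.0, 0.0, 1.97, 2.71]


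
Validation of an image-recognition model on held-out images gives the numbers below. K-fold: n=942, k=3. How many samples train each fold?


Fold size = 942/3 = 314
Training per fold = 942 - 314 = 628

628


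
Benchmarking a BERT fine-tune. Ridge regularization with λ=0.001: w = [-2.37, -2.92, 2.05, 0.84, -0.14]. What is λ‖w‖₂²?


‖w‖₂² = (-2.37)² + (-2.92)² + (2.05)² + (0.84)² + (-0.14)²
     = 5.6169 + 8.5264 + 4.2025 + 0.7056 + 0.0196
     = 19.071
λ·‖w‖₂² = 0.001·19.071 = 0.019071

0.019071


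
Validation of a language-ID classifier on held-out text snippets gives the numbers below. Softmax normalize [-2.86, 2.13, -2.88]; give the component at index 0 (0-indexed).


Exponentials: e^-2.86=0.0573, e^2.13=8.4149, e^-2.88=0.0561
Sum = 8.5283
Softmax = [0.0067, 0.9867, 0.0066]
p[0] = 0.0573/8.5283 = 0.0067

0.0067


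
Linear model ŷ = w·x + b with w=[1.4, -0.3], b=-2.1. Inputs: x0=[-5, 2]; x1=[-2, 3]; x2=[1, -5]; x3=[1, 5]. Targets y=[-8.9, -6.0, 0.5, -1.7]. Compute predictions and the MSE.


ŷ0 = (1.4)·(-5) + (-0.3)·(2) - 2.1 = -9.7
ŷ1 = (1.4)·(-2) + (-0.3)·(3) - 2.1 = -5.8
ŷ2 = (1.4)·(1) + (-0.3)·(-5) - 2.1 = 0.8
ŷ3 = (1.4)·(1) + (-0.3)·(5) - 2.1 = -2.2
errors² = [0.64, 0.04, 0.09, 0.25]
MSE = 1.0200/4 = 0.255

0.255


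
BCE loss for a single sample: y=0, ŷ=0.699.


BCE = -[y·ln(p) + (1-y)·ln(1-p)]
= -0 - 1·ln(1-0.699)
= -ln(0.301) = 1.2006

1.2006


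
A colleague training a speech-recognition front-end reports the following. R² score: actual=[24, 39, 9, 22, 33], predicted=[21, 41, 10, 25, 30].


ȳ = 25.4
SS_res = Σ(y-ŷ)² = 32
SS_tot = Σ(y-ȳ)² = 525.2
R² = 1 - SS_res/SS_tot = 1 - 0.0609 = 0.9391

0.9391


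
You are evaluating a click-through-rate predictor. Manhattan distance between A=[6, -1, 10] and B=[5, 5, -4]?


d = |6-5| + |-1-5| + |10+ 4|
  = 1 + 6 + 14
  = 21

21


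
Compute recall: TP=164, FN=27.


Recall = TP/(TP+FN)
= 164/(164+27)
= 164/191 = 85.86%

85.86%


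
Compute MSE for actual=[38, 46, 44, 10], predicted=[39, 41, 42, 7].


Squared errors: (38-39)²=1, (46-41)²=25, (44-42)²=4, (10-7)²=9
Sum = 39
MSE = 39/4 = 39/4

39/4


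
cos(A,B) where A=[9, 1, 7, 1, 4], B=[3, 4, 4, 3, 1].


A·B = 9·3 + 1·4 + 7·4 + 1·3 + 4·1 = 66
‖A‖ = √148 = 12.1655, ‖B‖ = √51 = 7.1414
cos = 66/(√148·√51) = 66/√7548 = 0.7597

0.7597


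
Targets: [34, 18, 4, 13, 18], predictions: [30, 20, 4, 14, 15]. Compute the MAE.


Absolute errors: |34-30|=4, |18-20|=2, |4-4|=0, |13-14|=1, |18-15|=3
Sum = 10
MAE = 10/5 = 2

2


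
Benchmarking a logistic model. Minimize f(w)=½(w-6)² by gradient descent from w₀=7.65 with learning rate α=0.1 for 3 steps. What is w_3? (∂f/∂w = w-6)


step 1: grad = 7.65-6 = 1.65; w = 7.65 - 0.1·(1.65) = 7.485
step 2: grad = 7.485-6 = 1.485; w = 7.485 - 0.1·(1.485) = 7.3365
step 3: grad = 7.3365-6 = 1.3365; w = 7.3365 - 0.1·(1.3365) = 7.20285

7.20285


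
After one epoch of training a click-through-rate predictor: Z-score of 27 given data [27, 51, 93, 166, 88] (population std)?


μ = 85, σ = 47.2313
z = (27 - 85)/47.2313 = -1.228

-1.228


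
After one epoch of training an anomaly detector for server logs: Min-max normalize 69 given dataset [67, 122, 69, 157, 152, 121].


min=67, max=157
(69-67)/(157-67) = 2/90 = 0.0222

0.0222


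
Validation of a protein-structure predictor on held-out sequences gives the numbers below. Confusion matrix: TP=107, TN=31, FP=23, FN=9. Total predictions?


Total = TP + TN + FP + FN
= 107 + 31 + 23 + 9
= 170
(Predicted positive: 130, predicted negative: 40)

170


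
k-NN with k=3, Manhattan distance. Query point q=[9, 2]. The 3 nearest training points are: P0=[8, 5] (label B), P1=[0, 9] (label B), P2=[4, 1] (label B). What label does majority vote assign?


d(q,P0) = 4  (label B)
d(q,P1) = 16  (label B)
d(q,P2) = 6  (label B)
Votes: A=0, B=3
Majority → B

B


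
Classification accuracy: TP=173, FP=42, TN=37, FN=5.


Accuracy = (TP+TN)/(TP+TN+FP+FN)
= (173+37)/(257)
= 210/257 = 81.71%

81.71%


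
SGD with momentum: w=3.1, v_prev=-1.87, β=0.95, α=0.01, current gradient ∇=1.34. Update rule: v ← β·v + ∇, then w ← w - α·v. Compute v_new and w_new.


v_new = 0.95·-1.87 + 1.34 = -1.7765 + 1.34 = -0.4365
w_new = 3.1 - 0.01·-0.4365 = 3.1 + 0.004365 = 3.104365

v_new=-0.4365, w_new=3.104365


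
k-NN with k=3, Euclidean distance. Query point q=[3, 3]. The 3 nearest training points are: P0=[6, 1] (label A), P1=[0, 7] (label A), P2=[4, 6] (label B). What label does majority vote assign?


d(q,P0) = 3.6056  (label A)
d(q,P1) = 5.0  (label A)
d(q,P2) = 3.1623  (label B)
Votes: A=2, B=1
Majority → A

A


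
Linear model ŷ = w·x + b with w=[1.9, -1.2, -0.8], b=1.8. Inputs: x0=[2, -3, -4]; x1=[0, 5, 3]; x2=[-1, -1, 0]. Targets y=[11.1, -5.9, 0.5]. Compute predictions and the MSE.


ŷ0 = (1.9)·(2) + (-1.2)·(-3) + (-0.8)·(-4) + 1.8 = 12.4
ŷ1 = (1.9)·(0) + (-1.2)·(5) + (-0.8)·(3) + 1.8 = -6.6
ŷ2 = (1.9)·(-1) + (-1.2)·(-1) + (-0.8)·(0) + 1.8 = 1.1
errors² = [1.69, 0.49, 0.36]
MSE = 2.5400/3 = 0.8467

0.8467


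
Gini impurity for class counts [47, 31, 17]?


Probabilities: [47/95, 31/95, 17/95] ≈ [0.4947, 0.3263, 0.1789]
Σpᵢ² = (2209 + 961 + 289)/95² = 3459/9025
Gini = 1 - Σpᵢ² = 1 - 3459/9025 = 0.6167

0.6167


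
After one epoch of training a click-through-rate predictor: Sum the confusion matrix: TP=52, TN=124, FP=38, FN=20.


Total = TP + TN + FP + FN
= 52 + 124 + 38 + 20
= 234
(Predicted positive: 90, predicted negative: 144)

234


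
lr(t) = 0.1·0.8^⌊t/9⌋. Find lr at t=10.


n_drops = ⌊10/9⌋ = 1
lr = 0.1·0.8^1 = 0.1·0.8 = 0.08

0.08


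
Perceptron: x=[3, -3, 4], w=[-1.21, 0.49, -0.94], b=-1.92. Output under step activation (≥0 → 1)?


z = (3)·(-1.21) + (-3)·(0.49) + (4)·(-0.94) - 1.92
  = -10.78
step(z) = 0 (z<0)

0


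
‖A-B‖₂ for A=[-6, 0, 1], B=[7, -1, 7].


d = √((-6-7)² + (0+ 1)² + (1-7)²)
  = √(169 + 1 + 36)
  = √206 = 14.3527

14.3527


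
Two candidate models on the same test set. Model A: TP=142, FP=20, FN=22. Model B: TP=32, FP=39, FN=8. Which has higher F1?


Model A: P=142/162=0.8765, R=142/164=0.8659, F1=2PR/(P+R)=2TP/(2TP+FP+FN)=284/326=0.8712
Model B: P=32/71=0.4507, R=32/40=0.8, F1=2PR/(P+R)=2TP/(2TP+FP+FN)=64/111=0.5766
0.8712 > 0.5766 → Model A

Model A


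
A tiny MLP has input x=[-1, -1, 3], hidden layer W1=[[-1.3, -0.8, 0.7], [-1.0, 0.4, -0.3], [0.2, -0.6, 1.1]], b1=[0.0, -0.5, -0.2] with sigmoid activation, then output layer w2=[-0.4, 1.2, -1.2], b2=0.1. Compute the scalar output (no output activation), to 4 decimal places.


z1[0] = (-1.3)·(-1) + (-0.8)·(-1) + (0.7)·(3) + 0.0 = 4.2
z1[1] = (-1.0)·(-1) + (0.4)·(-1) + (-0.3)·(3) - 0.5 = -0.8
z1[2] = (0.2)·(-1) + (-0.6)·(-1) + (1.1)·(3) - 0.2 = 3.5
h = sigmoid(z1) = [0.9852, 0.31, 0.9707]
output = (-0.4)·(0.9852) + (1.2)·(0.31) + (-1.2)·(0.9707) + 0.1 = -1.0869

-1.0869


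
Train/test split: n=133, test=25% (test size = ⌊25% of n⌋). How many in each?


Test = ⌊133·25/100⌋ = 33
Train = 133 - 33 = 100

Train: 100, Test: 33


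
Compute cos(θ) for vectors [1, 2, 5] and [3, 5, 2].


A·B = 1·3 + 2·5 + 5·2 = 23
‖A‖ = √30 = 5.4772, ‖B‖ = √38 = 6.1644
cos = 23/(√30·√38) = 23/√1140 = 0.6812

0.6812


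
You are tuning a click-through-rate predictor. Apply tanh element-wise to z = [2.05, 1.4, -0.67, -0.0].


tanh(2.05) = 0.9674
tanh(1.4) = 0.8854
tanh(-0.67) = -0.585
tanh(-0.0) = -0.0
result = [0.9674, 0.8854, -0.585, -0.0]

[0.9674, 0.8854, -0.585, -0.0]


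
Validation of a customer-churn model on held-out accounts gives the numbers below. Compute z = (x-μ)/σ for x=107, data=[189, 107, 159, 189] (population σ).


μ = 161, σ = 33.4963
z = (107 - 161)/33.4963 = -1.6121

-1.6121


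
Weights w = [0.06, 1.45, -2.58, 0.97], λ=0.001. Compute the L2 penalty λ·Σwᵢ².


‖w‖₂² = (0.06)² + (1.45)² + (-2.58)² + (0.97)²
     = 0.0036 + 2.1025 + 6.6564 + 0.9409
     = 9.7034
λ·‖w‖₂² = 0.001·9.7034 = 0.009703

0.009703


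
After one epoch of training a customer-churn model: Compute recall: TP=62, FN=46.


Recall = TP/(TP+FN)
= 62/(62+46)
= 62/108 = 57.41%

57.41%


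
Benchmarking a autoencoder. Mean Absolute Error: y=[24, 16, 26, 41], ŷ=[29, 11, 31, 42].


Absolute errors: |24-29|=5, |16-11|=5, |26-31|=5, |41-42|=1
Sum = 16
MAE = 16/4 = 4

4


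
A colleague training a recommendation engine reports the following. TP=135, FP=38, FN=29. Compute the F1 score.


Precision = 135/173 = 0.7803
Recall = 135/164 = 0.8232
F1 = 2·P·R/(P+R) = 2·TP/(2·TP+FP+FN) = 270/(270+38+29) = 270/337 = 0.8012

0.8012


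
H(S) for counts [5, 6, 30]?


Probabilities: [5/41, 6/41, 30/41] ≈ [0.122, 0.1463, 0.7317]
H = -((5/41)·log₂(5/41) + (6/41)·log₂(6/41) + (30/41)·log₂(30/41))
  = 1.1057 bits

1.1057 bits


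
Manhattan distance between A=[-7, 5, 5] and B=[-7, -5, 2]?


d = |-7+ 7| + |5+ 5| + |5-2|
  = 0 + 10 + 3
  = 13

13


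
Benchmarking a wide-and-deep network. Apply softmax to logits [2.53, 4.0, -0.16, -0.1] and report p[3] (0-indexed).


Exponentials: e^2.53=12.5535, e^4.0=54.5982, e^-0.16=0.8521, e^-0.1=0.9048
Sum = 68.9086
Softmax = [0.1822, 0.7923, 0.0124, 0.0131]
p[3] = 0.9048/68.9086 = 0.0131

0.0131


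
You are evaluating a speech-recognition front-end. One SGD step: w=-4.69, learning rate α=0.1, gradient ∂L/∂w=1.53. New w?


w_new = w - α·∇
= -4.69 - 0.1·1.53
= -4.69 - 0.153
= -4.843

-4.843


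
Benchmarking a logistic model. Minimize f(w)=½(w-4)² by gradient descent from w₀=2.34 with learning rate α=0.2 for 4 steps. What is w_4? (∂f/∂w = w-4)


step 1: grad = 2.34-4 = -1.66; w = 2.34 - 0.2·(-1.66) = 2.672
step 2: grad = 2.672-4 = -1.328; w = 2.672 - 0.2·(-1.328) = 2.9376
step 3: grad = 2.9376-4 = -1.0624; w = 2.9376 - 0.2·(-1.0624) = 3.15008
step 4: grad = 3.15008-4 = -0.84992; w = 3.15008 - 0.2·(-0.84992) = 3.320064

3.320064


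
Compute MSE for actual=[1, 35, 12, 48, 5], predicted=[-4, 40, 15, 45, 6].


Squared errors: (1+ 4)²=25, (35-40)²=25, (12-15)²=9, (48-45)²=9, (5-6)²=1
Sum = 69
MSE = 69/5 = 69/5

69/5


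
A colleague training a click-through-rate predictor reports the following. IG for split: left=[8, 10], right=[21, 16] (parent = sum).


Parent = [29, 26], H_parent = 0.9979
H_left = 0.9911 (n=18), H_right = 0.9868 (n=37)
H_children = (18/55)·0.9911 + (37/55)·0.9868 = 0.9882
IG = 0.9979 - 0.9882 = 0.0097

0.0097


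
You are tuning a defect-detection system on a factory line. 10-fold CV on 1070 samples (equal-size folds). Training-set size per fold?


Fold size = 1070/10 = 107
Training per fold = 1070 - 107 = 963

963


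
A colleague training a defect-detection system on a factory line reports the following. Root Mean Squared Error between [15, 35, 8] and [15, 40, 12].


MSE = 41/3 = 13.6667
RMSE = √(41/3) = 3.6968

3.6968


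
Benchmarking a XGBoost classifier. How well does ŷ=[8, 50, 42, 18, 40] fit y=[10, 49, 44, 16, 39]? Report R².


ȳ = 31.6
SS_res = Σ(y-ŷ)² = 14
SS_tot = Σ(y-ȳ)² = 1221.2
R² = 1 - SS_res/SS_tot = 1 - 0.0115 = 0.9885

0.9885


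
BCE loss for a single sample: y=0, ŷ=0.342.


BCE = -[y·ln(p) + (1-y)·ln(1-p)]
= -0 - 1·ln(1-0.342)
= -ln(0.658) = 0.4186

0.4186


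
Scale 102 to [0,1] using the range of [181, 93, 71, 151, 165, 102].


min=71, max=181
(102-71)/(181-71) = 31/110 = 0.2818

0.2818


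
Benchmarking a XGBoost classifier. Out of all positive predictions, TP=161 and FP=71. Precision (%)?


Precision = TP/(TP+FP)
= 161/(161+71)
= 161/232 = 69.4%

69.4%


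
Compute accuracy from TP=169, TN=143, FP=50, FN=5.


Accuracy = (TP+TN)/(TP+TN+FP+FN)
= (169+143)/(367)
= 312/367 = 85.01%

85.01%


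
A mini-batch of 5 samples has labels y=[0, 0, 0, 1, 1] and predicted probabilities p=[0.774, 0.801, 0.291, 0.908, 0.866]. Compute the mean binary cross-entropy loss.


L[0] = -ln(1-0.774) = -ln(0.226) = 1.4872
L[1] = -ln(1-0.801) = -ln(0.199) = 1.6145
L[2] = -ln(1-0.291) = -ln(0.709) = 0.3439
L[3] = -ln(0.908) = 0.0965
L[4] = -ln(0.866) = 0.1439
mean = (1.4872 + 1.6145 + 0.3439 + 0.0965 + 0.1439)/5 = 0.7372

0.7372


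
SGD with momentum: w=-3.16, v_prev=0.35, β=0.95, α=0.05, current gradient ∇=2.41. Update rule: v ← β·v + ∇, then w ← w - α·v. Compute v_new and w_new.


v_new = 0.95·0.35 + 2.41 = 0.3325 + 2.41 = 2.7425
w_new = -3.16 - 0.05·2.7425 = -3.16 - 0.137125 = -3.297125

v_new=2.7425, w_new=-3.297125


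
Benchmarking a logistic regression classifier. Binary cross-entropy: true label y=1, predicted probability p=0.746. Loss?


BCE = -[y·ln(p) + (1-y)·ln(1-p)]
= -1·ln(0.746) - 0
= -ln(0.746) = 0.293

0.293


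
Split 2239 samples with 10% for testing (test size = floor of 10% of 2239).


Test = ⌊2239·10/100⌋ = 223
Train = 2239 - 223 = 2016

Train: 2016, Test: 223


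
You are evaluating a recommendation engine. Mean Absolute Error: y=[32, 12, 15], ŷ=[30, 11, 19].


Absolute errors: |32-30|=2, |12-11|=1, |15-19|=4
Sum = 7
MAE = 7/3 = 7/3

7/3


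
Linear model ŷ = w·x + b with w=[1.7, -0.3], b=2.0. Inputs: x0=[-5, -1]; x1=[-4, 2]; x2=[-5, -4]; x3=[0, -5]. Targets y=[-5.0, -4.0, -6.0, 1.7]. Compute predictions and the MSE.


ŷ0 = (1.7)·(-5) + (-0.3)·(-1) + 2.0 = -6.2
ŷ1 = (1.7)·(-4) + (-0.3)·(2) + 2.0 = -5.4
ŷ2 = (1.7)·(-5) + (-0.3)·(-4) + 2.0 = -5.3
ŷ3 = (1.7)·(0) + (-0.3)·(-5) + 2.0 = 3.5
errors² = [1.44, 1.96, 0.49, 3.24]
MSE = 7.1300/4 = 1.7825

1.7825


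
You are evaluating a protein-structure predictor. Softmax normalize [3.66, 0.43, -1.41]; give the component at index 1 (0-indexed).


Exponentials: e^3.66=38.8613, e^0.43=1.5373, e^-1.41=0.2441
Sum = 40.6427
Softmax = [0.9562, 0.0378, 0.006]
p[1] = 1.5373/40.6427 = 0.0378

0.0378


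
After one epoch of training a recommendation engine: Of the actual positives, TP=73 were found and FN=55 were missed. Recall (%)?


Recall = TP/(TP+FN)
= 73/(73+55)
= 73/128 = 57.03%

57.03%


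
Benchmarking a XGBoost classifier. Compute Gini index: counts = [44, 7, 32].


Probabilities: [44/83, 7/83, 32/83] ≈ [0.5301, 0.0843, 0.3855]
Σpᵢ² = (1936 + 49 + 1024)/83² = 3009/6889
Gini = 1 - Σpᵢ² = 1 - 3009/6889 = 0.5632

0.5632


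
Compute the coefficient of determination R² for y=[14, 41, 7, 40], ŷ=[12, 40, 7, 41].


ȳ = 25.5
SS_res = Σ(y-ŷ)² = 6
SS_tot = Σ(y-ȳ)² = 925
R² = 1 - SS_res/SS_tot = 1 - 0.0065 = 0.9935

0.9935


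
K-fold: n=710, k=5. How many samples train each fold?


Fold size = 710/5 = 142
Training per fold = 710 - 142 = 568

568


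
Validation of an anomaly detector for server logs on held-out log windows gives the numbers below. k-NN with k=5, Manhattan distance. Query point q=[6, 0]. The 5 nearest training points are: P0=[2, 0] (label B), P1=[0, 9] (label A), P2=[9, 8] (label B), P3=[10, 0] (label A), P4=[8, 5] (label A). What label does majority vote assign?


d(q,P0) = 4  (label B)
d(q,P1) = 15  (label A)
d(q,P2) = 11  (label B)
d(q,P3) = 4  (label A)
d(q,P4) = 7  (label A)
Votes: A=3, B=2
Majority → A

A


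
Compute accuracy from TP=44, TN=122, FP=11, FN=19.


Accuracy = (TP+TN)/(TP+TN+FP+FN)
= (44+122)/(196)
= 166/196 = 84.69%

84.69%


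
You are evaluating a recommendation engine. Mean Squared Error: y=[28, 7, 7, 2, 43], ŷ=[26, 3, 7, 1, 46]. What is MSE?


Squared errors: (28-26)²=4, (7-3)²=16, (7-7)²=0, (2-1)²=1, (43-46)²=9
Sum = 30
MSE = 30/5 = 6

6


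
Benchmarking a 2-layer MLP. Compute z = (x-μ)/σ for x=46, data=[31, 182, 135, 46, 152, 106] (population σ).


μ = 108.6667, σ = 54.6433
z = (46 - 108.6667)/54.6433 = -1.1468

-1.1468


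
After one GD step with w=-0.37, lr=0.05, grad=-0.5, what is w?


w_new = w - α·∇
= -0.37 - 0.05·-0.5
= -0.37 + 0.025
= -0.345

-0.345


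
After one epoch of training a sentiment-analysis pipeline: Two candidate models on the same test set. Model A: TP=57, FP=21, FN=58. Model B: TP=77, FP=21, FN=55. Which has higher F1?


Model A: P=57/78=0.7308, R=57/115=0.4957, F1=2PR/(P+R)=2TP/(2TP+FP+FN)=114/193=0.5907
Model B: P=77/98=0.7857, R=77/132=0.5833, F1=2PR/(P+R)=2TP/(2TP+FP+FN)=154/230=0.6696
0.5907 < 0.6696 → Model B

Model B


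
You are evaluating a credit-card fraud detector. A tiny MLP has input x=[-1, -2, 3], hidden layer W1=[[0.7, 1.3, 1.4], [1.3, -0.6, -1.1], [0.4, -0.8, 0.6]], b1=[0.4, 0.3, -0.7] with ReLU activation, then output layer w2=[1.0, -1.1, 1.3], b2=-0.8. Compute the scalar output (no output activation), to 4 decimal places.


z1[0] = (0.7)·(-1) + (1.3)·(-2) + (1.4)·(3) + 0.4 = 1.3
z1[1] = (1.3)·(-1) + (-0.6)·(-2) + (-1.1)·(3) + 0.3 = -3.1
z1[2] = (0.4)·(-1) + (-0.8)·(-2) + (0.6)·(3) - 0.7 = 2.3
h = ReLU(z1) = [1.3, 0.0, 2.3]
output = (1.0)·(1.3) + (-1.1)·(0.0) + (1.3)·(2.3) - 0.8 = 3.49

3.49


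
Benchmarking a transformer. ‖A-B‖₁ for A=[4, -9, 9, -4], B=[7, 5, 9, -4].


d = |4-7| + |-9-5| + |9-9| + |-4+ 4|
  = 3 + 14 + 0 + 0
  = 17

17


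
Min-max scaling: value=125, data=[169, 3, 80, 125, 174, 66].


min=3, max=174
(125-3)/(174-3) = 122/171 = 0.7135

0.7135


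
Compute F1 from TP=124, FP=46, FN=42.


Precision = 124/170 = 0.7294
Recall = 124/166 = 0.747
F1 = 2·P·R/(P+R) = 2·TP/(2·TP+FP+FN) = 248/(248+46+42) = 248/336 = 0.7381

0.7381


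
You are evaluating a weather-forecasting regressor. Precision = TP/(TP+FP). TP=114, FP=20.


Precision = TP/(TP+FP)
= 114/(114+20)
= 114/134 = 85.07%

85.07%


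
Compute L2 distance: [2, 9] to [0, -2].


d = √((2-0)² + (9+ 2)²)
  = √(4 + 121)
  = √125 = 11.1803

11.1803


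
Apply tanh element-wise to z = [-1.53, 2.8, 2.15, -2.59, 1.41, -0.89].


tanh(-1.53) = -0.9104
tanh(2.8) = 0.9926
tanh(2.15) = 0.9732
tanh(-2.59) = -0.9888
tanh(1.41) = 0.8875
tanh(-0.89) = -0.7114
result = [-0.9104, 0.9926, 0.9732, -0.9888, 0.8875, -0.7114]

[-0.9104, 0.9926, 0.9732, -0.9888, 0.8875, -0.7114]


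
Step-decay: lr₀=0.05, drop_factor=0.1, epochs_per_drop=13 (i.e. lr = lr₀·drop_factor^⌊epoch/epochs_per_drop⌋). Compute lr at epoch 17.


n_drops = ⌊17/13⌋ = 1
lr = 0.05·0.1^1 = 0.05·0.1 = 0.005

0.005


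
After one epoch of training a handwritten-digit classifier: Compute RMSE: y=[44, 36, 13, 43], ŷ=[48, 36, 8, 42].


MSE = 42/4 = 10.5
RMSE = √(42/4) = 3.2404

3.2404


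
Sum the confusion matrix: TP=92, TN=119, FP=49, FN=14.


Total = TP + TN + FP + FN
= 92 + 119 + 49 + 14
= 274
(Predicted positive: 141, predicted negative: 133)

274


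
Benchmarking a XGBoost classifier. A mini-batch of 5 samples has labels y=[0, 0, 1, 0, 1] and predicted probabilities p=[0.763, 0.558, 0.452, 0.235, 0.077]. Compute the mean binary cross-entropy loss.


L[0] = -ln(1-0.763) = -ln(0.237) = 1.4397
L[1] = -ln(1-0.558) = -ln(0.442) = 0.8164
L[2] = -ln(0.452) = 0.7941
L[3] = -ln(1-0.235) = -ln(0.765) = 0.2679
L[4] = -ln(0.077) = 2.5639
mean = (1.4397 + 0.8164 + 0.7941 + 0.2679 + 2.5639)/5 = 1.1764

1.1764


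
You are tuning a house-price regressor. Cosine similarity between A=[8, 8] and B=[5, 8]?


A·B = 8·5 + 8·8 = 104
‖A‖ = √128 = 11.3137, ‖B‖ = √89 = 9.434
cos = 104/(√128·√89) = 104/√11392 = 0.9744

0.9744


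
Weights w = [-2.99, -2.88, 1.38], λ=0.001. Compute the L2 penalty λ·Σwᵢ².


‖w‖₂² = (-2.99)² + (-2.88)² + (1.38)²
     = 8.9401 + 8.2944 + 1.9044
     = 19.1389
λ·‖w‖₂² = 0.001·19.1389 = 0.019139

0.019139


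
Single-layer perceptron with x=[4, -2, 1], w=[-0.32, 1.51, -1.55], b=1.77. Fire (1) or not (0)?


z = (4)·(-0.32) + (-2)·(1.51) + (1)·(-1.55) + 1.77
  = -4.08
step(z) = 0 (z<0)

0


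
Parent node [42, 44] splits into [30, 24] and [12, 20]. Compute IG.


Parent = [42, 44], H_parent = 0.9996
H_left = 0.9911 (n=54), H_right = 0.9544 (n=32)
H_children = (54/86)·0.9911 + (32/86)·0.9544 = 0.9774
IG = 0.9996 - 0.9774 = 0.0222

0.0222


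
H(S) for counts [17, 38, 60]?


Probabilities: [17/115, 38/115, 60/115] ≈ [0.1478, 0.3304, 0.5217]
H = -((17/115)·log₂(17/115) + (38/115)·log₂(38/115) + (60/115)·log₂(60/115))
  = 1.4253 bits

1.4253 bits


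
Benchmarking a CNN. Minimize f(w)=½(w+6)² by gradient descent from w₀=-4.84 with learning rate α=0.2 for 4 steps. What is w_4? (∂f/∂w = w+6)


step 1: grad = -4.84+6 = 1.16; w = -4.84 - 0.2·(1.16) = -5.072
step 2: grad = -5.072+6 = 0.928; w = -5.072 - 0.2·(0.928) = -5.2576
step 3: grad = -5.2576+6 = 0.7424; w = -5.2576 - 0.2·(0.7424) = -5.40608
step 4: grad = -5.40608+6 = 0.59392; w = -5.40608 - 0.2·(0.59392) = -5.524864

-5.524864


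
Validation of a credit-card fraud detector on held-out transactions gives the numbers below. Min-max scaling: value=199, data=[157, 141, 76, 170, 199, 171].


min=76, max=199
(199-76)/(199-76) = 123/123 = 1.0

1.0


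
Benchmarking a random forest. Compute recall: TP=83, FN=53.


Recall = TP/(TP+FN)
= 83/(83+53)
= 83/136 = 61.03%

61.03%


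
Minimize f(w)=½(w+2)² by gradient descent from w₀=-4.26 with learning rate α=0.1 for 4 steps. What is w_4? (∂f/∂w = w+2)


step 1: grad = -4.26+2 = -2.26; w = -4.26 - 0.1·(-2.26) = -4.034
step 2: grad = -4.034+2 = -2.034; w = -4.034 - 0.1·(-2.034) = -3.8306
step 3: grad = -3.8306+2 = -1.8306; w = -3.8306 - 0.1·(-1.8306) = -3.64754
step 4: grad = -3.64754+2 = -1.64754; w = -3.64754 - 0.1·(-1.64754) = -3.482786

-3.482786


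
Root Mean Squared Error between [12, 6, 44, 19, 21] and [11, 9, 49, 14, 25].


MSE = 76/5 = 15.2
RMSE = √(76/5) = 3.8987

3.8987


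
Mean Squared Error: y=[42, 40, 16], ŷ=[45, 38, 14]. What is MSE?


Squared errors: (42-45)²=9, (40-38)²=4, (16-14)²=4
Sum = 17
MSE = 17/3 = 17/3

17/3


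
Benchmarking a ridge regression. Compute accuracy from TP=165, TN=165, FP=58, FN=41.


Accuracy = (TP+TN)/(TP+TN+FP+FN)
= (165+165)/(429)
= 330/429 = 76.92%

76.92%


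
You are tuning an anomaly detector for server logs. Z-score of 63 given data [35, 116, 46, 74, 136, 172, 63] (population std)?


μ = 91.7143, σ = 46.9672
z = (63 - 91.7143)/46.9672 = -0.6114

-0.6114


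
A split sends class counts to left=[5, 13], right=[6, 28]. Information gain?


Parent = [11, 41], H_parent = 0.7444
H_left = 0.8524 (n=18), H_right = 0.6723 (n=34)
H_children = (18/52)·0.8524 + (34/52)·0.6723 = 0.7346
IG = 0.7444 - 0.7346 = 0.0098

0.0098


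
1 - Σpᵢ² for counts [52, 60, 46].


Probabilities: [52/158, 60/158, 46/158] ≈ [0.3291, 0.3797, 0.2911]
Σpᵢ² = (2704 + 3600 + 2116)/158² = 8420/24964
Gini = 1 - Σpᵢ² = 1 - 8420/24964 = 0.6627

0.6627


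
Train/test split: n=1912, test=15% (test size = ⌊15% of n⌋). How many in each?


Test = ⌊1912·15/100⌋ = 286
Train = 1912 - 286 = 1626

Train: 1626, Test: 286


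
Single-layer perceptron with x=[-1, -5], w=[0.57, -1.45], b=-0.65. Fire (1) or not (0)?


z = (-1)·(0.57) + (-5)·(-1.45) - 0.65
  = 6.03
step(z) = 1 (z≥0)

1


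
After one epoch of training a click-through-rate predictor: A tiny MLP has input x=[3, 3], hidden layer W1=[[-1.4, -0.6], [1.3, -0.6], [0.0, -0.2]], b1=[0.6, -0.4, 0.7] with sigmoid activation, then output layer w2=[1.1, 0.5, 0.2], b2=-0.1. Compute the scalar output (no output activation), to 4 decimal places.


z1[0] = (-1.4)·(3) + (-0.6)·(3) + 0.6 = -5.4
z1[1] = (1.3)·(3) + (-0.6)·(3) - 0.4 = 1.7
z1[2] = (0.0)·(3) + (-0.2)·(3) + 0.7 = 0.1
h = sigmoid(z1) = [0.0045, 0.8455, 0.525]
output = (1.1)·(0.0045) + (0.5)·(0.8455) + (0.2)·(0.525) - 0.1 = 0.4327

0.4327


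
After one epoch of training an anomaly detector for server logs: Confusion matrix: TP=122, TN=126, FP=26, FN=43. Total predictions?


Total = TP + TN + FP + FN
= 122 + 126 + 26 + 43
= 317
(Predicted positive: 148, predicted negative: 169)

317


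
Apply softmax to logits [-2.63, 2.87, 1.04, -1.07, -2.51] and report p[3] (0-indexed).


Exponentials: e^-2.63=0.0721, e^2.87=17.637, e^1.04=2.8292, e^-1.07=0.343, e^-2.51=0.0813
Sum = 20.9626
Softmax = [0.0034, 0.8414, 0.135, 0.0164, 0.0039]
p[3] = 0.343/20.9626 = 0.0164

0.0164


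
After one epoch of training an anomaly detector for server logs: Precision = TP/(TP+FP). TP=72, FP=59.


Precision = TP/(TP+FP)
= 72/(72+59)
= 72/131 = 54.96%

54.96%


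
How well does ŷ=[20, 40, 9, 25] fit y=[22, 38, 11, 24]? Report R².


ȳ = 23.75
SS_res = Σ(y-ŷ)² = 13
SS_tot = Σ(y-ȳ)² = 368.75
R² = 1 - SS_res/SS_tot = 1 - 0.0353 = 0.9647

0.9647


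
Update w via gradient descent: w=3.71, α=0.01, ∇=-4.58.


w_new = w - α·∇
= 3.71 - 0.01·-4.58
= 3.71 + 0.0458
= 3.7558

3.7558


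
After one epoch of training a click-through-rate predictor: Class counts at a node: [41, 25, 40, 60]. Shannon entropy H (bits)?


Probabilities: [41/166, 25/166, 40/166, 60/166] ≈ [0.247, 0.1506, 0.241, 0.3614]
H = -((41/166)·log₂(41/166) + (25/166)·log₂(25/166) + (40/166)·log₂(40/166) + (60/166)·log₂(60/166))
  = 1.935 bits

1.935 bits


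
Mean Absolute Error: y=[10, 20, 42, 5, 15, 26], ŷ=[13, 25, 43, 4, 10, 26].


Absolute errors: |10-13|=3, |20-25|=5, |42-43|=1, |5-4|=1, |15-10|=5, |26-26|=0
Sum = 15
MAE = 15/6 = 5/2

5/2


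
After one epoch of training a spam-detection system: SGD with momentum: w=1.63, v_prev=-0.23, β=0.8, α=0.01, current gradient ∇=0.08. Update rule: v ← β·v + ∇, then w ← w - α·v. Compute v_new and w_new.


v_new = 0.8·-0.23 + 0.08 = -0.184 + 0.08 = -0.104
w_new = 1.63 - 0.01·-0.104 = 1.63 + 0.00104 = 1.63104

v_new=-0.104, w_new=1.63104


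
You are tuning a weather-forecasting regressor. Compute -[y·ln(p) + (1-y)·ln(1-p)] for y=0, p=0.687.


BCE = -[y·ln(p) + (1-y)·ln(1-p)]
= -0 - 1·ln(1-0.687)
= -ln(0.313) = 1.1616

1.1616


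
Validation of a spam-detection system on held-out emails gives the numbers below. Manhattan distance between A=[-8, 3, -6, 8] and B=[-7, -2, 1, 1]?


d = |-8+ 7| + |3+ 2| + |-6-1| + |8-1|
  = 1 + 5 + 7 + 7
  = 20

20


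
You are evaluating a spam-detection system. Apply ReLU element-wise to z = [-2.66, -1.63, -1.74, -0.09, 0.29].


ReLU(-2.66) = max(0, -2.66) = 0.0
ReLU(-1.63) = max(0, -1.63) = 0.0
ReLU(-1.74) = max(0, -1.74) = 0.0
ReLU(-0.09) = max(0, -0.09) = 0.0
ReLU(0.29) = max(0, 0.29) = 0.29
result = [0.0, 0.0, 0.0, 0.0, 0.29]

[0.0, 0.0, 0.0, 0.0, 0.29]


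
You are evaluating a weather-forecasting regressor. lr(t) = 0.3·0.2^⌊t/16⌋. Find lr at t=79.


n_drops = ⌊79/16⌋ = 4
lr = 0.3·0.2^4 = 0.3·0.0016 = 0.00048

0.00048


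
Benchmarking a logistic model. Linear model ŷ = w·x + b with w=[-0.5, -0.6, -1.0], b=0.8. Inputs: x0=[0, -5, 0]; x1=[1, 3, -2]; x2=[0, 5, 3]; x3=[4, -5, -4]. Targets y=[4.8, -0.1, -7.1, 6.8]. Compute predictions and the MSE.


ŷ0 = (-0.5)·(0) + (-0.6)·(-5) + (-1.0)·(0) + 0.8 = 3.8
ŷ1 = (-0.5)·(1) + (-0.6)·(3) + (-1.0)·(-2) + 0.8 = 0.5
ŷ2 = (-0.5)·(0) + (-0.6)·(5) + (-1.0)·(3) + 0.8 = -5.2
ŷ3 = (-0.5)·(4) + (-0.6)·(-5) + (-1.0)·(-4) + 0.8 = 5.8
errors² = [1.0, 0.36, 3.61, 1.0]
MSE = 5.9700/4 = 1.4925

1.4925


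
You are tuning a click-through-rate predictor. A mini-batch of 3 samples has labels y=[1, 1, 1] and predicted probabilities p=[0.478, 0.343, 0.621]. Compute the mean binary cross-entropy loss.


L[0] = -ln(0.478) = 0.7381
L[1] = -ln(0.343) = 1.07
L[2] = -ln(0.621) = 0.4764
mean = (0.7381 + 1.07 + 0.4764)/3 = 0.7615

0.7615


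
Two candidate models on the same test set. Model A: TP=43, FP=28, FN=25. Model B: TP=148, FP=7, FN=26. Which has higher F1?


Model A: P=43/71=0.6056, R=43/68=0.6324, F1=2PR/(P+R)=2TP/(2TP+FP+FN)=86/139=0.6187
Model B: P=148/155=0.9548, R=148/174=0.8506, F1=2PR/(P+R)=2TP/(2TP+FP+FN)=296/329=0.8997
0.6187 < 0.8997 → Model B

Model B


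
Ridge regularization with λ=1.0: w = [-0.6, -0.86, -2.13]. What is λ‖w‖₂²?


‖w‖₂² = (-0.6)² + (-0.86)² + (-2.13)²
     = 0.36 + 0.7396 + 4.5369
     = 5.6365
λ·‖w‖₂² = 1.0·5.6365 = 5.6365

5.6365


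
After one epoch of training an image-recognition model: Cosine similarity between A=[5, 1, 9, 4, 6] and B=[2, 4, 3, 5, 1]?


A·B = 5·2 + 1·4 + 9·3 + 4·5 + 6·1 = 67
‖A‖ = √159 = 12.6095, ‖B‖ = √55 = 7.4162
cos = 67/(√159·√55) = 67/√8745 = 0.7165

0.7165


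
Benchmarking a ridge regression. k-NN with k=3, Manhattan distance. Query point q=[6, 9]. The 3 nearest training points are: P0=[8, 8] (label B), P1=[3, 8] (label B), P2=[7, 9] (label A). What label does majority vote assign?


d(q,P0) = 3  (label B)
d(q,P1) = 4  (label B)
d(q,P2) = 1  (label A)
Votes: A=1, B=2
Majority → B

B


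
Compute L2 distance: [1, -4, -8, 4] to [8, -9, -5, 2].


d = √((1-8)² + (-4+ 9)² + (-8+ 5)² + (4-2)²)
  = √(49 + 25 + 9 + 4)
  = √87 = 9.3274

9.3274


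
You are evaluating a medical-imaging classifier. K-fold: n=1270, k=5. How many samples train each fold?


Fold size = 1270/5 = 254
Training per fold = 1270 - 254 = 1016

1016


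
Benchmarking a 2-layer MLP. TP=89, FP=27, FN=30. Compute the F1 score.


Precision = 89/116 = 0.7672
Recall = 89/119 = 0.7479
F1 = 2·P·R/(P+R) = 2·TP/(2·TP+FP+FN) = 178/(178+27+30) = 178/235 = 0.7574

0.7574


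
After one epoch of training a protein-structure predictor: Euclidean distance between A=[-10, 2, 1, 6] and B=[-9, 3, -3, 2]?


d = √((-10+ 9)² + (2-3)² + (1+ 3)² + (6-2)²)
  = √(1 + 1 + 16 + 16)
  = √34 = 5.831

5.831


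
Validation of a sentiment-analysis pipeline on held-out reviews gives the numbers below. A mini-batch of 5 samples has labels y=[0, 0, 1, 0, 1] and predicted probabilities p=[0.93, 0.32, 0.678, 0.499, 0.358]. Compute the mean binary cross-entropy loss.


L[0] = -ln(1-0.93) = -ln(0.07) = 2.6593
L[1] = -ln(1-0.32) = -ln(0.68) = 0.3857
L[2] = -ln(0.678) = 0.3886
L[3] = -ln(1-0.499) = -ln(0.501) = 0.6911
L[4] = -ln(0.358) = 1.0272
mean = (2.6593 + 0.3857 + 0.3886 + 0.6911 + 1.0272)/5 = 1.0304

1.0304
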